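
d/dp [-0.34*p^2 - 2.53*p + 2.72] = -0.68*p - 2.53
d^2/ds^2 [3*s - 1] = 0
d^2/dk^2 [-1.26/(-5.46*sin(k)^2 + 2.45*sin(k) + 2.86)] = (150.250464*sin(k)^4 - 50.56506*sin(k)^3 - 139.109922*sin(k)^2 + 92.3013*sin(k) - 54.477612)/(-5.46*sin(k)^2 + 2.45*sin(k) + 2.86)^3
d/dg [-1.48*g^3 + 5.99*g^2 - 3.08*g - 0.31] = -4.44*g^2 + 11.98*g - 3.08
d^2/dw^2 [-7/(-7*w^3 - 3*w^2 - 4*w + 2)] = 14*(-3*(7*w + 1)*(7*w^3 + 3*w^2 + 4*w - 2) + (21*w^2 + 6*w + 4)^2)/(7*w^3 + 3*w^2 + 4*w - 2)^3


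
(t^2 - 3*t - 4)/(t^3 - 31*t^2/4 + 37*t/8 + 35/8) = 8*(t^2 - 3*t - 4)/(8*t^3 - 62*t^2 + 37*t + 35)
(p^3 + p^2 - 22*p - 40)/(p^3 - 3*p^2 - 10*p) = (p + 4)/p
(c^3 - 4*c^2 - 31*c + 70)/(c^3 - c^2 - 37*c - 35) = (c - 2)/(c + 1)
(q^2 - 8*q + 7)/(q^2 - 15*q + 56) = (q - 1)/(q - 8)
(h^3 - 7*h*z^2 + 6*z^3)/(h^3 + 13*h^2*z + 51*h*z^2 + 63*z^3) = (h^2 - 3*h*z + 2*z^2)/(h^2 + 10*h*z + 21*z^2)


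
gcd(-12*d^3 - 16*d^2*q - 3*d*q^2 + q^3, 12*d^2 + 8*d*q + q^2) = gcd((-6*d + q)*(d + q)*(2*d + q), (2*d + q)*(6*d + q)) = 2*d + q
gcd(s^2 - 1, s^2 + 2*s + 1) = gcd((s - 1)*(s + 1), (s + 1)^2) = s + 1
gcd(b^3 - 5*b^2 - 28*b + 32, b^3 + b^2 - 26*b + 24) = b - 1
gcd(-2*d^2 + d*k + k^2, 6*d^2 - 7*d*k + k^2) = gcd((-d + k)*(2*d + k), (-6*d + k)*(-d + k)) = d - k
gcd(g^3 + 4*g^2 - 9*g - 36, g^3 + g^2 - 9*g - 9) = g^2 - 9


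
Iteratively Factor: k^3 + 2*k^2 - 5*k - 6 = (k + 1)*(k^2 + k - 6) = (k + 1)*(k + 3)*(k - 2)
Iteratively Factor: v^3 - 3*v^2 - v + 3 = (v - 1)*(v^2 - 2*v - 3) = (v - 1)*(v + 1)*(v - 3)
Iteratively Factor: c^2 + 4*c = (c + 4)*(c)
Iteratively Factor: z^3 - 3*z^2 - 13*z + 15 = (z - 1)*(z^2 - 2*z - 15) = (z - 5)*(z - 1)*(z + 3)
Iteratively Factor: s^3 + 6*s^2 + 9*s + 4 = (s + 1)*(s^2 + 5*s + 4) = (s + 1)*(s + 4)*(s + 1)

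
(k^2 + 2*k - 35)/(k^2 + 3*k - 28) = (k - 5)/(k - 4)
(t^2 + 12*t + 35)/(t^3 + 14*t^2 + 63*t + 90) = (t + 7)/(t^2 + 9*t + 18)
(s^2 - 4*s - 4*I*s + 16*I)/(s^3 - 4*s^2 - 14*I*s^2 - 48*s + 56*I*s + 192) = (s - 4*I)/(s^2 - 14*I*s - 48)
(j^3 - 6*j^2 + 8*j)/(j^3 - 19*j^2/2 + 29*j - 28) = 2*j/(2*j - 7)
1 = 1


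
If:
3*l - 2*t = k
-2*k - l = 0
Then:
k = -2*t/7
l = 4*t/7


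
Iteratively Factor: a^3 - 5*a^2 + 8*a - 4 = (a - 2)*(a^2 - 3*a + 2) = (a - 2)*(a - 1)*(a - 2)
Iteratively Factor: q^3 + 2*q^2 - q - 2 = (q - 1)*(q^2 + 3*q + 2) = (q - 1)*(q + 2)*(q + 1)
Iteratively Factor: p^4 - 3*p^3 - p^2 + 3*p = (p + 1)*(p^3 - 4*p^2 + 3*p) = p*(p + 1)*(p^2 - 4*p + 3) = p*(p - 3)*(p + 1)*(p - 1)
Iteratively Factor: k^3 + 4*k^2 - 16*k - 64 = (k - 4)*(k^2 + 8*k + 16) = (k - 4)*(k + 4)*(k + 4)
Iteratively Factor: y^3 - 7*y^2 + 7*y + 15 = (y + 1)*(y^2 - 8*y + 15) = (y - 3)*(y + 1)*(y - 5)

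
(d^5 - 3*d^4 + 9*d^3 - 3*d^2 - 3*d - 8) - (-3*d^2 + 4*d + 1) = d^5 - 3*d^4 + 9*d^3 - 7*d - 9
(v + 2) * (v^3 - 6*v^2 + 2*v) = v^4 - 4*v^3 - 10*v^2 + 4*v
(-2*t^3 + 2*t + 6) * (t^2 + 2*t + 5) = -2*t^5 - 4*t^4 - 8*t^3 + 10*t^2 + 22*t + 30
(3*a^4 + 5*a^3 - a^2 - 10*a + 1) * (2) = 6*a^4 + 10*a^3 - 2*a^2 - 20*a + 2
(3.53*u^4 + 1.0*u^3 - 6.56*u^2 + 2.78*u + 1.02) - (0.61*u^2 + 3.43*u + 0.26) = 3.53*u^4 + 1.0*u^3 - 7.17*u^2 - 0.65*u + 0.76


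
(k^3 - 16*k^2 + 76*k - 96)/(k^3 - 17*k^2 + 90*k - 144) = (k - 2)/(k - 3)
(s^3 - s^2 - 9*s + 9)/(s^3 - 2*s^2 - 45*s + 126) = (s^2 + 2*s - 3)/(s^2 + s - 42)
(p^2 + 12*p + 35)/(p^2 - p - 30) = (p + 7)/(p - 6)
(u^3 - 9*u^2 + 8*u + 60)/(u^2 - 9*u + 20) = (u^2 - 4*u - 12)/(u - 4)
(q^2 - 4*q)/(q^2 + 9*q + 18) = q*(q - 4)/(q^2 + 9*q + 18)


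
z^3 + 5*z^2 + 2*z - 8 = (z - 1)*(z + 2)*(z + 4)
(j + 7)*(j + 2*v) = j^2 + 2*j*v + 7*j + 14*v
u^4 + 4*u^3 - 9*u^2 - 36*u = u*(u - 3)*(u + 3)*(u + 4)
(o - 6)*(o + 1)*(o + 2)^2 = o^4 - o^3 - 22*o^2 - 44*o - 24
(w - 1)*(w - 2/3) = w^2 - 5*w/3 + 2/3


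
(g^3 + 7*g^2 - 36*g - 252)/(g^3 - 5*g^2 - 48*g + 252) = (g + 6)/(g - 6)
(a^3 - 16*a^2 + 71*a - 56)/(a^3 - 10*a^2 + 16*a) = (a^2 - 8*a + 7)/(a*(a - 2))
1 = 1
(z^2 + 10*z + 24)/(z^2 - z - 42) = (z + 4)/(z - 7)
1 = 1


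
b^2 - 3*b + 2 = (b - 2)*(b - 1)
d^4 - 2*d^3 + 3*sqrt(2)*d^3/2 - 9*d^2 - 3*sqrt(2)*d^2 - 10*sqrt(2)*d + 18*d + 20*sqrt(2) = (d - 2)*(d - 2*sqrt(2))*(d + sqrt(2))*(d + 5*sqrt(2)/2)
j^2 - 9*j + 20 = (j - 5)*(j - 4)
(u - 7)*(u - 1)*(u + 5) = u^3 - 3*u^2 - 33*u + 35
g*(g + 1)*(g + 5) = g^3 + 6*g^2 + 5*g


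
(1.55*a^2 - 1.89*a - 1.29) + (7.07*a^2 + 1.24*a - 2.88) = 8.62*a^2 - 0.65*a - 4.17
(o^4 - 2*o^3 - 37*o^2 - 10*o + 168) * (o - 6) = o^5 - 8*o^4 - 25*o^3 + 212*o^2 + 228*o - 1008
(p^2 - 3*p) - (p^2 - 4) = 4 - 3*p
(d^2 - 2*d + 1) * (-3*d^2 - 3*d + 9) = -3*d^4 + 3*d^3 + 12*d^2 - 21*d + 9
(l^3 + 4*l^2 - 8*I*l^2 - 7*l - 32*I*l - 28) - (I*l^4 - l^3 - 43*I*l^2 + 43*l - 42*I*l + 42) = -I*l^4 + 2*l^3 + 4*l^2 + 35*I*l^2 - 50*l + 10*I*l - 70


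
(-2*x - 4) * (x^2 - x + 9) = -2*x^3 - 2*x^2 - 14*x - 36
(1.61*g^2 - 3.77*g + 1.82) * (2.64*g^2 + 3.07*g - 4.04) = 4.2504*g^4 - 5.0101*g^3 - 13.2735*g^2 + 20.8182*g - 7.3528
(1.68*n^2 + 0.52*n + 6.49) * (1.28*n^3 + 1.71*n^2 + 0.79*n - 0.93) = 2.1504*n^5 + 3.5384*n^4 + 10.5236*n^3 + 9.9463*n^2 + 4.6435*n - 6.0357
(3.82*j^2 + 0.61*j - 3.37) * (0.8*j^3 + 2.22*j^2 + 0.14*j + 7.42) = 3.056*j^5 + 8.9684*j^4 - 0.807*j^3 + 20.9484*j^2 + 4.0544*j - 25.0054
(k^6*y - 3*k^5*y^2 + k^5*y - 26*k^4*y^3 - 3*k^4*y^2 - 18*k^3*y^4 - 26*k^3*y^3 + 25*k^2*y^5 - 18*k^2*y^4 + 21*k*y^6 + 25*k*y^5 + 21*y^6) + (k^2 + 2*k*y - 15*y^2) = k^6*y - 3*k^5*y^2 + k^5*y - 26*k^4*y^3 - 3*k^4*y^2 - 18*k^3*y^4 - 26*k^3*y^3 + 25*k^2*y^5 - 18*k^2*y^4 + k^2 + 21*k*y^6 + 25*k*y^5 + 2*k*y + 21*y^6 - 15*y^2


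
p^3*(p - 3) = p^4 - 3*p^3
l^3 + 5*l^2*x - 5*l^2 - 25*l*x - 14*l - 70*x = (l - 7)*(l + 2)*(l + 5*x)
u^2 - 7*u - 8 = (u - 8)*(u + 1)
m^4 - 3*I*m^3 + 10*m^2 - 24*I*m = m*(m - 4*I)*(m - 2*I)*(m + 3*I)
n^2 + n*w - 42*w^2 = (n - 6*w)*(n + 7*w)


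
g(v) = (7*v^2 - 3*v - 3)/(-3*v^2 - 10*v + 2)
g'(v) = (6*v + 10)*(7*v^2 - 3*v - 3)/(-3*v^2 - 10*v + 2)^2 + (14*v - 3)/(-3*v^2 - 10*v + 2) = (-79*v^2 + 10*v - 36)/(9*v^4 + 60*v^3 + 88*v^2 - 40*v + 4)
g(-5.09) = -7.80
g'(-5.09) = -3.46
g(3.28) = -0.99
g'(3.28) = -0.21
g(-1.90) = 2.75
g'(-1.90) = -3.29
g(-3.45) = 114.41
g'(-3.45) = -1609.41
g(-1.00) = 0.78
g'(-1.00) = -1.54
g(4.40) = -1.19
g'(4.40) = -0.15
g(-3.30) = 35.68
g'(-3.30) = -171.18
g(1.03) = -0.12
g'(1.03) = -0.83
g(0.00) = -1.50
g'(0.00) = -9.00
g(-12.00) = -3.36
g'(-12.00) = -0.12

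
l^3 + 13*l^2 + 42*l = l*(l + 6)*(l + 7)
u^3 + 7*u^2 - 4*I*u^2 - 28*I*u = u*(u + 7)*(u - 4*I)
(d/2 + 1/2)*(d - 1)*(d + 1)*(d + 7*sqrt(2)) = d^4/2 + d^3/2 + 7*sqrt(2)*d^3/2 - d^2/2 + 7*sqrt(2)*d^2/2 - 7*sqrt(2)*d/2 - d/2 - 7*sqrt(2)/2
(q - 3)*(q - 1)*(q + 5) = q^3 + q^2 - 17*q + 15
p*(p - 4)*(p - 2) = p^3 - 6*p^2 + 8*p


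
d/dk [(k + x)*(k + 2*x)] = 2*k + 3*x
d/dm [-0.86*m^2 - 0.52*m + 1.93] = -1.72*m - 0.52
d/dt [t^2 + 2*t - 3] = 2*t + 2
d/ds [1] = 0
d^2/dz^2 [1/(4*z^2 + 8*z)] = (-z*(z + 2) + 4*(z + 1)^2)/(2*z^3*(z + 2)^3)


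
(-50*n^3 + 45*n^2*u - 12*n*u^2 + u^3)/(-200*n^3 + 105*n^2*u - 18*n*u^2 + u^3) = (-2*n + u)/(-8*n + u)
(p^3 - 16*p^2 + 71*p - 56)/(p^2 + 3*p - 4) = (p^2 - 15*p + 56)/(p + 4)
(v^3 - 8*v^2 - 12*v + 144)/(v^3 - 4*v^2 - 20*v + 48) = (v - 6)/(v - 2)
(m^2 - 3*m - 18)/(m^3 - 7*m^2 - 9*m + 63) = (m - 6)/(m^2 - 10*m + 21)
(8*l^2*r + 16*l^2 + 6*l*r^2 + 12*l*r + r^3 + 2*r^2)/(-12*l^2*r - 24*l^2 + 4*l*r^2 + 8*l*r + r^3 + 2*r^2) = (8*l^2 + 6*l*r + r^2)/(-12*l^2 + 4*l*r + r^2)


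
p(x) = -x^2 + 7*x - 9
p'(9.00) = -11.00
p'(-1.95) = 10.90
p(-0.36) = -11.65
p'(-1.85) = 10.70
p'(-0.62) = 8.24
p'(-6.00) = 19.00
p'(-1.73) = 10.46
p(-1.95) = -26.45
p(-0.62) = -13.72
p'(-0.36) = 7.72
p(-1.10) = -17.91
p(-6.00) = -87.00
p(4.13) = 2.85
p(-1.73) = -24.10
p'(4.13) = -1.26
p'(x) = 7 - 2*x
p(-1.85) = -25.37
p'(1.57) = 3.86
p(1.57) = -0.47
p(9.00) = -27.00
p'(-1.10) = 9.20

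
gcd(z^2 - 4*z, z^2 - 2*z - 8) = z - 4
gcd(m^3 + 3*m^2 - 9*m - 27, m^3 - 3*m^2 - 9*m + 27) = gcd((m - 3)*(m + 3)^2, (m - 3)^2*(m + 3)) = m^2 - 9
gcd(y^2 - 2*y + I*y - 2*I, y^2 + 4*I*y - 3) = y + I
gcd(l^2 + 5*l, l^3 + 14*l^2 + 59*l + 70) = l + 5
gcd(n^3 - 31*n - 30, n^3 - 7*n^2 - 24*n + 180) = n^2 - n - 30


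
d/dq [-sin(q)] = -cos(q)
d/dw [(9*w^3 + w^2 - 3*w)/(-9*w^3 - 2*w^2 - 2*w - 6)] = (-9*w^4 - 90*w^3 - 170*w^2 - 12*w + 18)/(81*w^6 + 36*w^5 + 40*w^4 + 116*w^3 + 28*w^2 + 24*w + 36)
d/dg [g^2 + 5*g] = 2*g + 5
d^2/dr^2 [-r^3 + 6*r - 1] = -6*r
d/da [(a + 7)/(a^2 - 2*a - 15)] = (a^2 - 2*a - 2*(a - 1)*(a + 7) - 15)/(-a^2 + 2*a + 15)^2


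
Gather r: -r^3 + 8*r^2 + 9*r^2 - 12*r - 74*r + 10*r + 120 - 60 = -r^3 + 17*r^2 - 76*r + 60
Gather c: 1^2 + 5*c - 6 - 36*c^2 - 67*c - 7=-36*c^2 - 62*c - 12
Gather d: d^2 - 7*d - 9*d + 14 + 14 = d^2 - 16*d + 28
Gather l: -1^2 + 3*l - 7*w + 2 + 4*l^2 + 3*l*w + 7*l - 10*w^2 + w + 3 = 4*l^2 + l*(3*w + 10) - 10*w^2 - 6*w + 4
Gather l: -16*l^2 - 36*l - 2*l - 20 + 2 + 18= -16*l^2 - 38*l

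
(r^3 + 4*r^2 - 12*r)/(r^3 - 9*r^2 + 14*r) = (r + 6)/(r - 7)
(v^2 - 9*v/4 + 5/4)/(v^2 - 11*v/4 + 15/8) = 2*(v - 1)/(2*v - 3)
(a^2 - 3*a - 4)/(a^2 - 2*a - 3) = (a - 4)/(a - 3)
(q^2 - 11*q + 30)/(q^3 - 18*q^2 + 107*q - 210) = 1/(q - 7)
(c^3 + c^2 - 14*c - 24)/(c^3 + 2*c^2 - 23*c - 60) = (c^2 - 2*c - 8)/(c^2 - c - 20)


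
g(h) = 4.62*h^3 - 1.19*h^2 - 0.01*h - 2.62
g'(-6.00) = 513.23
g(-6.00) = -1043.32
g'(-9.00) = 1144.07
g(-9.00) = -3466.90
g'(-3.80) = 209.17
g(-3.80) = -273.27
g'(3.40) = 152.12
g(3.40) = 165.17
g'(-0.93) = 14.19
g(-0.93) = -7.36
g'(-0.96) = 15.05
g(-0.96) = -7.79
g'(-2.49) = 91.85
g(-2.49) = -81.30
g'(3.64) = 174.97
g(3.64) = 204.39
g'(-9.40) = 1247.03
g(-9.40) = -3944.97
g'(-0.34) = 2.40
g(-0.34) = -2.94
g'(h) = 13.86*h^2 - 2.38*h - 0.01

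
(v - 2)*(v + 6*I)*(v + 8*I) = v^3 - 2*v^2 + 14*I*v^2 - 48*v - 28*I*v + 96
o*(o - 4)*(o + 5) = o^3 + o^2 - 20*o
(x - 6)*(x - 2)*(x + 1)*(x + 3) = x^4 - 4*x^3 - 17*x^2 + 24*x + 36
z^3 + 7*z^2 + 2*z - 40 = (z - 2)*(z + 4)*(z + 5)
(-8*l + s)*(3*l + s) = -24*l^2 - 5*l*s + s^2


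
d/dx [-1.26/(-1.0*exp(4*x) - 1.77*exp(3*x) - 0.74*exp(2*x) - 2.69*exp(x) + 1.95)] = (-5.04*exp(3*x) - 6.6906*exp(2*x) - 1.8648*exp(x) - 3.3894)*exp(x)/(1.0*exp(4*x) + 1.77*exp(3*x) + 0.74*exp(2*x) + 2.69*exp(x) - 1.95)^2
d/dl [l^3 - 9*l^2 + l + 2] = 3*l^2 - 18*l + 1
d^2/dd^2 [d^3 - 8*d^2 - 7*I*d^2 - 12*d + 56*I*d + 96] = 6*d - 16 - 14*I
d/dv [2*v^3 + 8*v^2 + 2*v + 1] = 6*v^2 + 16*v + 2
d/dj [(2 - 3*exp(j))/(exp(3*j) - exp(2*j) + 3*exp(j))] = (6*exp(3*j) - 9*exp(2*j) + 4*exp(j) - 6)*exp(-j)/(exp(4*j) - 2*exp(3*j) + 7*exp(2*j) - 6*exp(j) + 9)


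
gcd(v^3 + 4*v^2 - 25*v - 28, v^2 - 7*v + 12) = v - 4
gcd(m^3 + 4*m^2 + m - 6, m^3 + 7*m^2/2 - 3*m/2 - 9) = m^2 + 5*m + 6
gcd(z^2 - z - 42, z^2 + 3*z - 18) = z + 6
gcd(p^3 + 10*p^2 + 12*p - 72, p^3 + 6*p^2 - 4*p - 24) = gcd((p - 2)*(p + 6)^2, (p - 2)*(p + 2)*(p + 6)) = p^2 + 4*p - 12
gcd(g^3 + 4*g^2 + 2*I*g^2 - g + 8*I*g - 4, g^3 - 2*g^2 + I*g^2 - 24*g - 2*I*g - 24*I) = g^2 + g*(4 + I) + 4*I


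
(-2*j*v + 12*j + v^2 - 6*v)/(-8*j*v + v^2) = (2*j*v - 12*j - v^2 + 6*v)/(v*(8*j - v))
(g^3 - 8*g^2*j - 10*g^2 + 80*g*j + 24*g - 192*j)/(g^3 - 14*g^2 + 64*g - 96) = (g - 8*j)/(g - 4)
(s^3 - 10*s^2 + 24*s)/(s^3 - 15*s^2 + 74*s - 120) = s/(s - 5)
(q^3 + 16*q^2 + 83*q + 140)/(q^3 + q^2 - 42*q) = (q^2 + 9*q + 20)/(q*(q - 6))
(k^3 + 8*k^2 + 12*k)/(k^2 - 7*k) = (k^2 + 8*k + 12)/(k - 7)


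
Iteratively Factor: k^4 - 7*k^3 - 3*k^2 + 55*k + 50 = (k - 5)*(k^3 - 2*k^2 - 13*k - 10) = (k - 5)*(k + 2)*(k^2 - 4*k - 5) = (k - 5)^2*(k + 2)*(k + 1)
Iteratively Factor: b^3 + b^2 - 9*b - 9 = (b + 1)*(b^2 - 9) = (b + 1)*(b + 3)*(b - 3)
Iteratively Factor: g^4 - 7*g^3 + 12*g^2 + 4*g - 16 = (g - 4)*(g^3 - 3*g^2 + 4) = (g - 4)*(g - 2)*(g^2 - g - 2) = (g - 4)*(g - 2)*(g + 1)*(g - 2)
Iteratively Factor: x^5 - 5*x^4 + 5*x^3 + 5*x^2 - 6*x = (x + 1)*(x^4 - 6*x^3 + 11*x^2 - 6*x) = x*(x + 1)*(x^3 - 6*x^2 + 11*x - 6) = x*(x - 3)*(x + 1)*(x^2 - 3*x + 2) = x*(x - 3)*(x - 2)*(x + 1)*(x - 1)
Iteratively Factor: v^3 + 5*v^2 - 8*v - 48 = (v + 4)*(v^2 + v - 12) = (v + 4)^2*(v - 3)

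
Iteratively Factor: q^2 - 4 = (q + 2)*(q - 2)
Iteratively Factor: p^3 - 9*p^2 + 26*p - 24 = (p - 2)*(p^2 - 7*p + 12) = (p - 3)*(p - 2)*(p - 4)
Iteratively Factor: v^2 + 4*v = (v)*(v + 4)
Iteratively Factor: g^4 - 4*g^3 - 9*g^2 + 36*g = (g)*(g^3 - 4*g^2 - 9*g + 36) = g*(g - 3)*(g^2 - g - 12) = g*(g - 3)*(g + 3)*(g - 4)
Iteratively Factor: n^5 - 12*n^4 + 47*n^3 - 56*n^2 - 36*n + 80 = (n - 2)*(n^4 - 10*n^3 + 27*n^2 - 2*n - 40) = (n - 2)*(n + 1)*(n^3 - 11*n^2 + 38*n - 40) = (n - 5)*(n - 2)*(n + 1)*(n^2 - 6*n + 8) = (n - 5)*(n - 4)*(n - 2)*(n + 1)*(n - 2)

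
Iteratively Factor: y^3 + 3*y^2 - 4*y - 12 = (y + 3)*(y^2 - 4) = (y - 2)*(y + 3)*(y + 2)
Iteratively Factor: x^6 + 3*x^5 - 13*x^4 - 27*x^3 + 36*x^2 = (x)*(x^5 + 3*x^4 - 13*x^3 - 27*x^2 + 36*x) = x*(x - 3)*(x^4 + 6*x^3 + 5*x^2 - 12*x) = x*(x - 3)*(x + 4)*(x^3 + 2*x^2 - 3*x) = x*(x - 3)*(x + 3)*(x + 4)*(x^2 - x) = x*(x - 3)*(x - 1)*(x + 3)*(x + 4)*(x)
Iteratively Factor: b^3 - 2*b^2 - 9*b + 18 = (b - 2)*(b^2 - 9) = (b - 3)*(b - 2)*(b + 3)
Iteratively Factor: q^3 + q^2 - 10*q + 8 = (q - 2)*(q^2 + 3*q - 4) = (q - 2)*(q + 4)*(q - 1)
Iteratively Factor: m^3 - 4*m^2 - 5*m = (m + 1)*(m^2 - 5*m) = m*(m + 1)*(m - 5)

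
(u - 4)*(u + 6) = u^2 + 2*u - 24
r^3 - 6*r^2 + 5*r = r*(r - 5)*(r - 1)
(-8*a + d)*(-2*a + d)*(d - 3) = 16*a^2*d - 48*a^2 - 10*a*d^2 + 30*a*d + d^3 - 3*d^2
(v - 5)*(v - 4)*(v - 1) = v^3 - 10*v^2 + 29*v - 20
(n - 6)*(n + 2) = n^2 - 4*n - 12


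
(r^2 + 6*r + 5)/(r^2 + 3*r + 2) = (r + 5)/(r + 2)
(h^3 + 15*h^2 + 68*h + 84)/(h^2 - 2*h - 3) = (h^3 + 15*h^2 + 68*h + 84)/(h^2 - 2*h - 3)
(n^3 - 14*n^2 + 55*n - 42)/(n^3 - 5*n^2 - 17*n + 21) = (n - 6)/(n + 3)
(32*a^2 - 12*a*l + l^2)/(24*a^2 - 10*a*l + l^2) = (8*a - l)/(6*a - l)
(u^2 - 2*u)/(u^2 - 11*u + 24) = u*(u - 2)/(u^2 - 11*u + 24)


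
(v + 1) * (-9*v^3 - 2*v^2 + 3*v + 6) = -9*v^4 - 11*v^3 + v^2 + 9*v + 6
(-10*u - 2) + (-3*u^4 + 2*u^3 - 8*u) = -3*u^4 + 2*u^3 - 18*u - 2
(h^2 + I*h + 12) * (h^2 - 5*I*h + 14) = h^4 - 4*I*h^3 + 31*h^2 - 46*I*h + 168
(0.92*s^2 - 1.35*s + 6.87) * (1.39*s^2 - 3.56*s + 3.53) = 1.2788*s^4 - 5.1517*s^3 + 17.6029*s^2 - 29.2227*s + 24.2511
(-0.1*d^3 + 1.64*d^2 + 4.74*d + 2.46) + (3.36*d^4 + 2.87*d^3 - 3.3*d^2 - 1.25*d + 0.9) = 3.36*d^4 + 2.77*d^3 - 1.66*d^2 + 3.49*d + 3.36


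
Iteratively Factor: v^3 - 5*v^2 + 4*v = (v)*(v^2 - 5*v + 4) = v*(v - 4)*(v - 1)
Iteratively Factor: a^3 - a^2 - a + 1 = (a - 1)*(a^2 - 1) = (a - 1)^2*(a + 1)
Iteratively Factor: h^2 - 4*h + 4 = (h - 2)*(h - 2)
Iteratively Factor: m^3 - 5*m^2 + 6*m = (m - 2)*(m^2 - 3*m) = (m - 3)*(m - 2)*(m)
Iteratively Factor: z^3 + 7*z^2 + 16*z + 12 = (z + 2)*(z^2 + 5*z + 6) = (z + 2)*(z + 3)*(z + 2)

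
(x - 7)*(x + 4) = x^2 - 3*x - 28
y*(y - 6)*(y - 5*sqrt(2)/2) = y^3 - 6*y^2 - 5*sqrt(2)*y^2/2 + 15*sqrt(2)*y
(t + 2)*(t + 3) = t^2 + 5*t + 6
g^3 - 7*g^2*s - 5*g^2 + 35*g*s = g*(g - 5)*(g - 7*s)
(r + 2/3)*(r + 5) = r^2 + 17*r/3 + 10/3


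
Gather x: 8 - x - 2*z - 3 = -x - 2*z + 5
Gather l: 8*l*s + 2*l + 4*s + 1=l*(8*s + 2) + 4*s + 1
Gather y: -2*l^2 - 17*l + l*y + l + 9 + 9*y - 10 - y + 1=-2*l^2 - 16*l + y*(l + 8)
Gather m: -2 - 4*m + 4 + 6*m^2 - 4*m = 6*m^2 - 8*m + 2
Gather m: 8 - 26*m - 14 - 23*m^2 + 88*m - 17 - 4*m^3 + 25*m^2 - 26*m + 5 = -4*m^3 + 2*m^2 + 36*m - 18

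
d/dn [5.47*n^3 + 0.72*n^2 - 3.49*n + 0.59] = 16.41*n^2 + 1.44*n - 3.49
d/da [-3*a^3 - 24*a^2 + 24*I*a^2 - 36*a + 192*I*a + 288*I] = -9*a^2 - 48*a*(1 - I) - 36 + 192*I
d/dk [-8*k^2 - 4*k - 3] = -16*k - 4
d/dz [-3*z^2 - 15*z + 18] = -6*z - 15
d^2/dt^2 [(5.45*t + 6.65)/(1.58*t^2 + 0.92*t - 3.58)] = ((3.16*t + 0.92)*(5.45*t + 6.65)*(6.32*t + 1.84) - (51.666*t + 31.042)*(1.58*t^2 + 0.92*t - 3.58))/(1.58*t^2 + 0.92*t - 3.58)^3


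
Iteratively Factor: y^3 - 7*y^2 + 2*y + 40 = (y + 2)*(y^2 - 9*y + 20) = (y - 5)*(y + 2)*(y - 4)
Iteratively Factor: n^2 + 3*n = (n)*(n + 3)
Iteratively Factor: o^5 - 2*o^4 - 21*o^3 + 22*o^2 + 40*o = (o + 1)*(o^4 - 3*o^3 - 18*o^2 + 40*o) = o*(o + 1)*(o^3 - 3*o^2 - 18*o + 40) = o*(o - 5)*(o + 1)*(o^2 + 2*o - 8) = o*(o - 5)*(o - 2)*(o + 1)*(o + 4)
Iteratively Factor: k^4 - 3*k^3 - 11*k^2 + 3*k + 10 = (k - 5)*(k^3 + 2*k^2 - k - 2) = (k - 5)*(k + 1)*(k^2 + k - 2) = (k - 5)*(k + 1)*(k + 2)*(k - 1)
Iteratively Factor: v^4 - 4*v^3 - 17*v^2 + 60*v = (v - 5)*(v^3 + v^2 - 12*v) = v*(v - 5)*(v^2 + v - 12) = v*(v - 5)*(v - 3)*(v + 4)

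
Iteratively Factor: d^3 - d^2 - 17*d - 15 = (d + 3)*(d^2 - 4*d - 5) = (d - 5)*(d + 3)*(d + 1)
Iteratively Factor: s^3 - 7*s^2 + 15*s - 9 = (s - 1)*(s^2 - 6*s + 9) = (s - 3)*(s - 1)*(s - 3)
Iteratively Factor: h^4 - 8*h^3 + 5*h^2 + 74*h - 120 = (h - 2)*(h^3 - 6*h^2 - 7*h + 60) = (h - 5)*(h - 2)*(h^2 - h - 12) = (h - 5)*(h - 2)*(h + 3)*(h - 4)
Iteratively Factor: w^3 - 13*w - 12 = (w - 4)*(w^2 + 4*w + 3) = (w - 4)*(w + 1)*(w + 3)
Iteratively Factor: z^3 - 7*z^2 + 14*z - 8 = (z - 1)*(z^2 - 6*z + 8) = (z - 2)*(z - 1)*(z - 4)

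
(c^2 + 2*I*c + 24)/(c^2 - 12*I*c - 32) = (c + 6*I)/(c - 8*I)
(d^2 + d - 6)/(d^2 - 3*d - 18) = (d - 2)/(d - 6)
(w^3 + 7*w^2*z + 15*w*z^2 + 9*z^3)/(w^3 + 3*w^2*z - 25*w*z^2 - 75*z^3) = (-w^2 - 4*w*z - 3*z^2)/(-w^2 + 25*z^2)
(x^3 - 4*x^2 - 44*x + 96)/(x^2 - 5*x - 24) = (x^2 + 4*x - 12)/(x + 3)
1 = 1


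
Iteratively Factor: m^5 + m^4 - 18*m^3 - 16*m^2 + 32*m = (m + 4)*(m^4 - 3*m^3 - 6*m^2 + 8*m) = m*(m + 4)*(m^3 - 3*m^2 - 6*m + 8) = m*(m - 1)*(m + 4)*(m^2 - 2*m - 8) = m*(m - 1)*(m + 2)*(m + 4)*(m - 4)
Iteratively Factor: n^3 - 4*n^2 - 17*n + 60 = (n - 5)*(n^2 + n - 12) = (n - 5)*(n + 4)*(n - 3)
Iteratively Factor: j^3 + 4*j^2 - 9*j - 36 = (j + 4)*(j^2 - 9) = (j + 3)*(j + 4)*(j - 3)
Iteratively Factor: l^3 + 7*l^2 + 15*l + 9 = (l + 3)*(l^2 + 4*l + 3) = (l + 1)*(l + 3)*(l + 3)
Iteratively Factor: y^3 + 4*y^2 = (y)*(y^2 + 4*y) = y^2*(y + 4)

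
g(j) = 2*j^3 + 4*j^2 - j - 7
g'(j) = 6*j^2 + 8*j - 1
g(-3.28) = -31.26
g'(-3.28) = 37.31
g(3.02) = 81.55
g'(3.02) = 77.88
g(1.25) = 1.91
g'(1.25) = 18.38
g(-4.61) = -113.33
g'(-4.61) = 89.63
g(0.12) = -7.06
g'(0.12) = 0.05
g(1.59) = 9.56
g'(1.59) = 26.89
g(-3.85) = -57.99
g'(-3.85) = 57.14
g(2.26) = 34.26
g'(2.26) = 47.73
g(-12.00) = -2875.00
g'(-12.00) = 767.00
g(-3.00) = -22.00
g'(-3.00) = 29.00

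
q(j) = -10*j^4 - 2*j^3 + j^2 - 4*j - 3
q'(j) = -40*j^3 - 6*j^2 + 2*j - 4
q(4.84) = -5713.28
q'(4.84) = -4670.07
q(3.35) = -1339.81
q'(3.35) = -1568.45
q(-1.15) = -11.53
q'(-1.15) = 46.60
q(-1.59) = -49.99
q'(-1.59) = 138.44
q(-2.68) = -462.47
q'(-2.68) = 717.50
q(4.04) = -2798.66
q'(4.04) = -2731.42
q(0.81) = -10.95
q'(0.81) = -27.57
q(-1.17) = -12.49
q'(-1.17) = 49.51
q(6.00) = -13383.00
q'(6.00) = -8848.00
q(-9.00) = -64038.00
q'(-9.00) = 28652.00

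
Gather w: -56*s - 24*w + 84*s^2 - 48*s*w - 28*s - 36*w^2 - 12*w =84*s^2 - 84*s - 36*w^2 + w*(-48*s - 36)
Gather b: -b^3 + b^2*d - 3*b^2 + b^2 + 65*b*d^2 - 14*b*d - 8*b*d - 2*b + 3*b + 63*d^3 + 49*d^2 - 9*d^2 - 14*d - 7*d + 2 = -b^3 + b^2*(d - 2) + b*(65*d^2 - 22*d + 1) + 63*d^3 + 40*d^2 - 21*d + 2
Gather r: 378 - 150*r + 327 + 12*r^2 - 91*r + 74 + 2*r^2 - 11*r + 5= 14*r^2 - 252*r + 784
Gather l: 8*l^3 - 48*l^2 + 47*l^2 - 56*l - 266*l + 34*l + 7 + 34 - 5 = 8*l^3 - l^2 - 288*l + 36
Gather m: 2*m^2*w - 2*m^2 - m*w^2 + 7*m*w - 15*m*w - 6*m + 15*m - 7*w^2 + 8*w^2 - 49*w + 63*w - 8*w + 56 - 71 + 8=m^2*(2*w - 2) + m*(-w^2 - 8*w + 9) + w^2 + 6*w - 7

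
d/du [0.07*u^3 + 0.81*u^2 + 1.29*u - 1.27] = 0.21*u^2 + 1.62*u + 1.29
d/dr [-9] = 0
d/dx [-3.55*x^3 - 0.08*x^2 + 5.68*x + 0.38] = -10.65*x^2 - 0.16*x + 5.68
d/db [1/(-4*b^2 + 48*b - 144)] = (b - 6)/(2*(b^2 - 12*b + 36)^2)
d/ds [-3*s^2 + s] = 1 - 6*s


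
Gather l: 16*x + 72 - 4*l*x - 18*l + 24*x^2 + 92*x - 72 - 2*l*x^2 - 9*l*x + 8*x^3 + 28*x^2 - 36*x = l*(-2*x^2 - 13*x - 18) + 8*x^3 + 52*x^2 + 72*x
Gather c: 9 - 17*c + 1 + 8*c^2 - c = 8*c^2 - 18*c + 10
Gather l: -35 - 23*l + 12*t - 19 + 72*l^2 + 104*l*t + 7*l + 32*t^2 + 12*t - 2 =72*l^2 + l*(104*t - 16) + 32*t^2 + 24*t - 56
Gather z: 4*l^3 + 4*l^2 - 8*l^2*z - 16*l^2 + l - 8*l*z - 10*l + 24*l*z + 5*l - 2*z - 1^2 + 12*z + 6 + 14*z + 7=4*l^3 - 12*l^2 - 4*l + z*(-8*l^2 + 16*l + 24) + 12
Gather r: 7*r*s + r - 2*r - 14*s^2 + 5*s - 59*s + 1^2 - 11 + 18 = r*(7*s - 1) - 14*s^2 - 54*s + 8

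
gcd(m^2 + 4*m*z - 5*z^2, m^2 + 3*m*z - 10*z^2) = m + 5*z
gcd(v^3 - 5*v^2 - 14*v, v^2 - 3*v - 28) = v - 7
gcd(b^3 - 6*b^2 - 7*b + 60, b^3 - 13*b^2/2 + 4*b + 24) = b - 4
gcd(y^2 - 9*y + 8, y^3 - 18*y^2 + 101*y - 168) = y - 8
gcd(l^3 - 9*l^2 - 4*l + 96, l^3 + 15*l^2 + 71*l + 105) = l + 3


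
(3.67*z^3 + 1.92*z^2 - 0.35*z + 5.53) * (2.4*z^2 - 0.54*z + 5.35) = 8.808*z^5 + 2.6262*z^4 + 17.7577*z^3 + 23.733*z^2 - 4.8587*z + 29.5855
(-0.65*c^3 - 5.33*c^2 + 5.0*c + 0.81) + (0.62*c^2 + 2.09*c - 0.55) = -0.65*c^3 - 4.71*c^2 + 7.09*c + 0.26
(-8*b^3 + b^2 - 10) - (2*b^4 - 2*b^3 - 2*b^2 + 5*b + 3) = -2*b^4 - 6*b^3 + 3*b^2 - 5*b - 13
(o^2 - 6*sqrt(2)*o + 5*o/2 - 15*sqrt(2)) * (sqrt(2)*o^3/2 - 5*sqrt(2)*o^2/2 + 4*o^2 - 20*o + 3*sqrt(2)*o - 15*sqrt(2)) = sqrt(2)*o^5/2 - 2*o^4 - 5*sqrt(2)*o^4/4 - 109*sqrt(2)*o^3/4 + 5*o^3 - 11*o^2 + 105*sqrt(2)*o^2/2 + 90*o + 525*sqrt(2)*o/2 + 450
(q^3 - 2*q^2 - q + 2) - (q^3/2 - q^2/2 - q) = q^3/2 - 3*q^2/2 + 2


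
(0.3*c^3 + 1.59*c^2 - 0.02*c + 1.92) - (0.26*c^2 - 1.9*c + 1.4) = 0.3*c^3 + 1.33*c^2 + 1.88*c + 0.52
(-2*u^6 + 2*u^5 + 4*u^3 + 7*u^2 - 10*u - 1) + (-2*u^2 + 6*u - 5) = -2*u^6 + 2*u^5 + 4*u^3 + 5*u^2 - 4*u - 6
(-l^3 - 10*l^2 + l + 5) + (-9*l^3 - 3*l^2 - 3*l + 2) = -10*l^3 - 13*l^2 - 2*l + 7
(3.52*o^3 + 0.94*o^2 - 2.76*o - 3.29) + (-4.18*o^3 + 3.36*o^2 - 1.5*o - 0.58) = -0.66*o^3 + 4.3*o^2 - 4.26*o - 3.87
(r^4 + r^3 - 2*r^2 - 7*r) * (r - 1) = r^5 - 3*r^3 - 5*r^2 + 7*r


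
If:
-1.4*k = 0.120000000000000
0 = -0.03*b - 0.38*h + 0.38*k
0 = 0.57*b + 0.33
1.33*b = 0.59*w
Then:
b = -0.58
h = -0.04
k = -0.09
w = -1.31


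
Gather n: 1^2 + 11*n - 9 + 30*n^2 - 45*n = 30*n^2 - 34*n - 8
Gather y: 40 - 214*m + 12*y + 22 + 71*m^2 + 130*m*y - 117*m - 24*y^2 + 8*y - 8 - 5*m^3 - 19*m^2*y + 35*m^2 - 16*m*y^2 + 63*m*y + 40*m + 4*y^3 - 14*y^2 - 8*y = -5*m^3 + 106*m^2 - 291*m + 4*y^3 + y^2*(-16*m - 38) + y*(-19*m^2 + 193*m + 12) + 54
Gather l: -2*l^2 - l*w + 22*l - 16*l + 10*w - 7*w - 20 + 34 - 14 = -2*l^2 + l*(6 - w) + 3*w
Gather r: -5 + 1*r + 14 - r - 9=0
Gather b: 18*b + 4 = 18*b + 4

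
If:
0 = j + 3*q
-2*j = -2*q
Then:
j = 0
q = 0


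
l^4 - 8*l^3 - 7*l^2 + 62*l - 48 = (l - 8)*(l - 2)*(l - 1)*(l + 3)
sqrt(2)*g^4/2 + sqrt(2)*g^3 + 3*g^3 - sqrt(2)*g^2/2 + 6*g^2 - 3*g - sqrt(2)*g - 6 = (g/2 + 1)*(g - 1)*(g + 3*sqrt(2))*(sqrt(2)*g + sqrt(2))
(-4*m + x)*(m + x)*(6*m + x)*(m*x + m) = -24*m^4*x - 24*m^4 - 22*m^3*x^2 - 22*m^3*x + 3*m^2*x^3 + 3*m^2*x^2 + m*x^4 + m*x^3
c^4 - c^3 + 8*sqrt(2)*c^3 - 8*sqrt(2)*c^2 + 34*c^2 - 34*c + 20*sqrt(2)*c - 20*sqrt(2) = (c - 1)*(c + sqrt(2))*(c + 2*sqrt(2))*(c + 5*sqrt(2))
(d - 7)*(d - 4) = d^2 - 11*d + 28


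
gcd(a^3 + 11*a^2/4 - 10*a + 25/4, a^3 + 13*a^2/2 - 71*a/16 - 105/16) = a - 5/4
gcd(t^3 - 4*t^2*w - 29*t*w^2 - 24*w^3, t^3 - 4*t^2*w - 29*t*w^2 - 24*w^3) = t^3 - 4*t^2*w - 29*t*w^2 - 24*w^3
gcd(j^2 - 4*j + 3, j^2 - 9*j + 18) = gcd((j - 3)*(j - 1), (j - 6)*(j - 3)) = j - 3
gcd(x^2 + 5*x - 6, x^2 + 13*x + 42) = x + 6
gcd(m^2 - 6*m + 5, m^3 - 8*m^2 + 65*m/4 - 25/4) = m - 5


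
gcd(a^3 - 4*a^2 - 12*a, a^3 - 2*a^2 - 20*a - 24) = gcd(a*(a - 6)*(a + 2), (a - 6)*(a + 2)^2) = a^2 - 4*a - 12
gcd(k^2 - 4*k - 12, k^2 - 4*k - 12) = k^2 - 4*k - 12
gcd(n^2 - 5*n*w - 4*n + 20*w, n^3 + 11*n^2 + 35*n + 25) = 1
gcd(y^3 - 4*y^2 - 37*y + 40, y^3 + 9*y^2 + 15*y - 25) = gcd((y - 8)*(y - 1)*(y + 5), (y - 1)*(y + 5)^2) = y^2 + 4*y - 5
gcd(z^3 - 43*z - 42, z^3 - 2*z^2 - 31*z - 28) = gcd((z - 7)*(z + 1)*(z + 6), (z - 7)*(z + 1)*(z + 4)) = z^2 - 6*z - 7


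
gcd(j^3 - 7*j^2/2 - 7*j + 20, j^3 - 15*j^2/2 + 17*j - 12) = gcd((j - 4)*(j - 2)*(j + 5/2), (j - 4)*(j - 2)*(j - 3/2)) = j^2 - 6*j + 8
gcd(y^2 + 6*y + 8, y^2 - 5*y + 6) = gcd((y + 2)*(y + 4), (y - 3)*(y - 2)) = 1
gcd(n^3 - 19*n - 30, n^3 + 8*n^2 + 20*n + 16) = n + 2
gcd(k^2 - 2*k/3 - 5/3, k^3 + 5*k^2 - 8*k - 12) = k + 1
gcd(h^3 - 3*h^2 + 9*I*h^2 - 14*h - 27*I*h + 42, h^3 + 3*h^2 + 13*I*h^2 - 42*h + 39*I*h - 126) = h + 7*I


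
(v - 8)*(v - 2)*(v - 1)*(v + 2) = v^4 - 9*v^3 + 4*v^2 + 36*v - 32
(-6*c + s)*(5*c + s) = -30*c^2 - c*s + s^2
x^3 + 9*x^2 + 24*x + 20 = (x + 2)^2*(x + 5)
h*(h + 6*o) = h^2 + 6*h*o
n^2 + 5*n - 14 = (n - 2)*(n + 7)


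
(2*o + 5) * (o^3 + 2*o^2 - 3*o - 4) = 2*o^4 + 9*o^3 + 4*o^2 - 23*o - 20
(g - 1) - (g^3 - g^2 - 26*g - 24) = -g^3 + g^2 + 27*g + 23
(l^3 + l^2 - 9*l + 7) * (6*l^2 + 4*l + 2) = 6*l^5 + 10*l^4 - 48*l^3 + 8*l^2 + 10*l + 14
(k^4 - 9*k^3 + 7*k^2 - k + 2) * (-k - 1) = -k^5 + 8*k^4 + 2*k^3 - 6*k^2 - k - 2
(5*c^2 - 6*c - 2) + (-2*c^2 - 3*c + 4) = 3*c^2 - 9*c + 2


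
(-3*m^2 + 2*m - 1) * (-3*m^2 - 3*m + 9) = 9*m^4 + 3*m^3 - 30*m^2 + 21*m - 9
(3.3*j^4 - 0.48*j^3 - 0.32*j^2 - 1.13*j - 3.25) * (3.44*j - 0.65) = 11.352*j^5 - 3.7962*j^4 - 0.7888*j^3 - 3.6792*j^2 - 10.4455*j + 2.1125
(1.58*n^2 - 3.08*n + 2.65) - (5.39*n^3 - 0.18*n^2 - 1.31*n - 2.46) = -5.39*n^3 + 1.76*n^2 - 1.77*n + 5.11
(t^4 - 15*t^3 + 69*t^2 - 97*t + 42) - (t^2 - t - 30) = t^4 - 15*t^3 + 68*t^2 - 96*t + 72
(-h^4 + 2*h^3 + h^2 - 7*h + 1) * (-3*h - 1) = 3*h^5 - 5*h^4 - 5*h^3 + 20*h^2 + 4*h - 1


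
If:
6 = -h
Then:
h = -6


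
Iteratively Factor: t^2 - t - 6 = (t + 2)*(t - 3)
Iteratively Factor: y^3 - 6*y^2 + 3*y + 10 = (y - 5)*(y^2 - y - 2) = (y - 5)*(y - 2)*(y + 1)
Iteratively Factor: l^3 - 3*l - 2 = (l + 1)*(l^2 - l - 2) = (l - 2)*(l + 1)*(l + 1)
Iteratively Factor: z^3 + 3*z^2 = (z)*(z^2 + 3*z) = z*(z + 3)*(z)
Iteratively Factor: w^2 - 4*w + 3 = (w - 1)*(w - 3)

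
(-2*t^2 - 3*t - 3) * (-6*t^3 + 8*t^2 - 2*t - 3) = 12*t^5 + 2*t^4 - 2*t^3 - 12*t^2 + 15*t + 9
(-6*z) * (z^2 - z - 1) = -6*z^3 + 6*z^2 + 6*z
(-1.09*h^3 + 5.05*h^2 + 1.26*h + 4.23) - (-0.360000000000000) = -1.09*h^3 + 5.05*h^2 + 1.26*h + 4.59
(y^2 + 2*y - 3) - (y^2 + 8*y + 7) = -6*y - 10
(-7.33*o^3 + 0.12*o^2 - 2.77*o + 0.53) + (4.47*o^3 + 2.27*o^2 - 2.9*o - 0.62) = -2.86*o^3 + 2.39*o^2 - 5.67*o - 0.09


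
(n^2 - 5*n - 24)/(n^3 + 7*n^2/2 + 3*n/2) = 2*(n - 8)/(n*(2*n + 1))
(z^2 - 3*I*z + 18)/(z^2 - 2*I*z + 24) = (z + 3*I)/(z + 4*I)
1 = 1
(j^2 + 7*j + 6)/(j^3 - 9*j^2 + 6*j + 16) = (j + 6)/(j^2 - 10*j + 16)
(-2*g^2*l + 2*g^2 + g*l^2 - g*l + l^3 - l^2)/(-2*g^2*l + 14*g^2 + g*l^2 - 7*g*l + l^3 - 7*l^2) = (l - 1)/(l - 7)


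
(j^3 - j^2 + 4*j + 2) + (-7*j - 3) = j^3 - j^2 - 3*j - 1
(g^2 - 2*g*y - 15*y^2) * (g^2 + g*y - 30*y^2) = g^4 - g^3*y - 47*g^2*y^2 + 45*g*y^3 + 450*y^4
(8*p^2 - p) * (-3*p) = -24*p^3 + 3*p^2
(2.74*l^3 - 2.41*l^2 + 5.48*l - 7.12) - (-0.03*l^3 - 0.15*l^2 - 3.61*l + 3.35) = 2.77*l^3 - 2.26*l^2 + 9.09*l - 10.47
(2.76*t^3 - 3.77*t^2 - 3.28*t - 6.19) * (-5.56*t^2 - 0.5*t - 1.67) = -15.3456*t^5 + 19.5812*t^4 + 15.5126*t^3 + 42.3523*t^2 + 8.5726*t + 10.3373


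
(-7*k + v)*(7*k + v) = -49*k^2 + v^2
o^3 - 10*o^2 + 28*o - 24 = (o - 6)*(o - 2)^2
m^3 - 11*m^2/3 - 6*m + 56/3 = (m - 4)*(m - 2)*(m + 7/3)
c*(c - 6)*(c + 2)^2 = c^4 - 2*c^3 - 20*c^2 - 24*c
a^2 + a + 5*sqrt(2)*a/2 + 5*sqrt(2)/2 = (a + 1)*(a + 5*sqrt(2)/2)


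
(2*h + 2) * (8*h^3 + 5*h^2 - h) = 16*h^4 + 26*h^3 + 8*h^2 - 2*h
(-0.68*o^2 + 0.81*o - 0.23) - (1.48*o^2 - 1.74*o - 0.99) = -2.16*o^2 + 2.55*o + 0.76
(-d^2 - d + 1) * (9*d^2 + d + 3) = -9*d^4 - 10*d^3 + 5*d^2 - 2*d + 3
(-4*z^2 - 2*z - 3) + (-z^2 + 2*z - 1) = -5*z^2 - 4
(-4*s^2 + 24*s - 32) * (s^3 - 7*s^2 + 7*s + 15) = -4*s^5 + 52*s^4 - 228*s^3 + 332*s^2 + 136*s - 480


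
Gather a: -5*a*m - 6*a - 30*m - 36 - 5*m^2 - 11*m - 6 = a*(-5*m - 6) - 5*m^2 - 41*m - 42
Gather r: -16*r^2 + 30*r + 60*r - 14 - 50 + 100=-16*r^2 + 90*r + 36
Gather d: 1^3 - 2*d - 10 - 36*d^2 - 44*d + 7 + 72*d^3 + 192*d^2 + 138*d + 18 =72*d^3 + 156*d^2 + 92*d + 16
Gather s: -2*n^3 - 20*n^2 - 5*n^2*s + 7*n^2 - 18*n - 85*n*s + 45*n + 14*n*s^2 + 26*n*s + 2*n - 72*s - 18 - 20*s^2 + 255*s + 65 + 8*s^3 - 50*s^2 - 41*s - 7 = -2*n^3 - 13*n^2 + 29*n + 8*s^3 + s^2*(14*n - 70) + s*(-5*n^2 - 59*n + 142) + 40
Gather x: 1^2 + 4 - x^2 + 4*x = -x^2 + 4*x + 5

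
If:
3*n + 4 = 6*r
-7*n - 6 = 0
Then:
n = -6/7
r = 5/21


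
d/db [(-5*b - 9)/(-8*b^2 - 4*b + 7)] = (-40*b^2 - 144*b - 71)/(64*b^4 + 64*b^3 - 96*b^2 - 56*b + 49)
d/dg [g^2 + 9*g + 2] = 2*g + 9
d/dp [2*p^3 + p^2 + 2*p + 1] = 6*p^2 + 2*p + 2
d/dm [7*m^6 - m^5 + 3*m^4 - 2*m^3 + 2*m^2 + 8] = m*(42*m^4 - 5*m^3 + 12*m^2 - 6*m + 4)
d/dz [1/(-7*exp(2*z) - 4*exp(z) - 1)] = (14*exp(z) + 4)*exp(z)/(7*exp(2*z) + 4*exp(z) + 1)^2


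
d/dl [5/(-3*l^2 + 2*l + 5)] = 10*(3*l - 1)/(-3*l^2 + 2*l + 5)^2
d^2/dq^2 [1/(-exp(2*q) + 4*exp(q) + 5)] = 4*(-(1 - exp(q))*(-exp(2*q) + 4*exp(q) + 5) + 2*(exp(q) - 2)^2*exp(q))*exp(q)/(-exp(2*q) + 4*exp(q) + 5)^3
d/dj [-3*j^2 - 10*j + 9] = -6*j - 10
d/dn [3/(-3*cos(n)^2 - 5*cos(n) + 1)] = -3*(6*cos(n) + 5)*sin(n)/(3*cos(n)^2 + 5*cos(n) - 1)^2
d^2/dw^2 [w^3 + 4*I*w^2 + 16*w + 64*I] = 6*w + 8*I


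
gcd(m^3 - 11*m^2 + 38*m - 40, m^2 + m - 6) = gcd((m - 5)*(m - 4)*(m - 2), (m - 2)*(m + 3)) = m - 2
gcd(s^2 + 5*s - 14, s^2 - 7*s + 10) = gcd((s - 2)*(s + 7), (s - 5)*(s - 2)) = s - 2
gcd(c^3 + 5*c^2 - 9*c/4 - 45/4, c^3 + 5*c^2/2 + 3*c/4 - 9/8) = c + 3/2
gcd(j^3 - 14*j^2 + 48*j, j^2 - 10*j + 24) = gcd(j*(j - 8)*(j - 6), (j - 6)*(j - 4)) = j - 6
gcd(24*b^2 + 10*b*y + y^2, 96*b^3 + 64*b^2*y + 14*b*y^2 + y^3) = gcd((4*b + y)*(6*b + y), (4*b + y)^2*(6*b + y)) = 24*b^2 + 10*b*y + y^2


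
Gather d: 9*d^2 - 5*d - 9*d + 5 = 9*d^2 - 14*d + 5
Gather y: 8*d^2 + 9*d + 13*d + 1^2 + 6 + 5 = 8*d^2 + 22*d + 12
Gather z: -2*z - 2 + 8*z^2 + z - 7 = 8*z^2 - z - 9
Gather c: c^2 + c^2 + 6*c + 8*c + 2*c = 2*c^2 + 16*c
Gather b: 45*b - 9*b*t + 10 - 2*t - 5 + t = b*(45 - 9*t) - t + 5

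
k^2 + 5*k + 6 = (k + 2)*(k + 3)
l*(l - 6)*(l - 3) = l^3 - 9*l^2 + 18*l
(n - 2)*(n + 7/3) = n^2 + n/3 - 14/3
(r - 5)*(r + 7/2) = r^2 - 3*r/2 - 35/2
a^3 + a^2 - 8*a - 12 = (a - 3)*(a + 2)^2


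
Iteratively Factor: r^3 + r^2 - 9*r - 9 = (r + 1)*(r^2 - 9) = (r + 1)*(r + 3)*(r - 3)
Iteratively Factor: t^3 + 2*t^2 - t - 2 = (t + 1)*(t^2 + t - 2) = (t + 1)*(t + 2)*(t - 1)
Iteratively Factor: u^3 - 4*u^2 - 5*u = (u + 1)*(u^2 - 5*u) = (u - 5)*(u + 1)*(u)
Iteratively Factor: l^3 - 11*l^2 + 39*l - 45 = (l - 5)*(l^2 - 6*l + 9) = (l - 5)*(l - 3)*(l - 3)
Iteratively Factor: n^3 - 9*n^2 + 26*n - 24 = (n - 3)*(n^2 - 6*n + 8) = (n - 3)*(n - 2)*(n - 4)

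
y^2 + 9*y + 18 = (y + 3)*(y + 6)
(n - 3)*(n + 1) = n^2 - 2*n - 3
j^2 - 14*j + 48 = (j - 8)*(j - 6)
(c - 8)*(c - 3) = c^2 - 11*c + 24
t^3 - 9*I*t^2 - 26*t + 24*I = (t - 4*I)*(t - 3*I)*(t - 2*I)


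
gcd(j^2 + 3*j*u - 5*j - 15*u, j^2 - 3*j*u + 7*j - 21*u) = 1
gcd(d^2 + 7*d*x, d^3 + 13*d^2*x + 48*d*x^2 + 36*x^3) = 1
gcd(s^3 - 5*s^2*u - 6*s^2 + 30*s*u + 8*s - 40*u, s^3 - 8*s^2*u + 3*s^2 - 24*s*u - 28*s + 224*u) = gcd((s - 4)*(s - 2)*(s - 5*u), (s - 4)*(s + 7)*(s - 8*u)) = s - 4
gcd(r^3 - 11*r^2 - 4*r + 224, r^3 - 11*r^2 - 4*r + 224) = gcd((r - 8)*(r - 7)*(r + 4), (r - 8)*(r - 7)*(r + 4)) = r^3 - 11*r^2 - 4*r + 224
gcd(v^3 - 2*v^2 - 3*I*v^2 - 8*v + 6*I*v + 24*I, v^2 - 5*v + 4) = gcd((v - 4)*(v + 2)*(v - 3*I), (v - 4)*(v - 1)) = v - 4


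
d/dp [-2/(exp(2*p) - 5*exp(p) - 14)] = (4*exp(p) - 10)*exp(p)/(-exp(2*p) + 5*exp(p) + 14)^2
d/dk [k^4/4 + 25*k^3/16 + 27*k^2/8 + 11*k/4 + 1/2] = k^3 + 75*k^2/16 + 27*k/4 + 11/4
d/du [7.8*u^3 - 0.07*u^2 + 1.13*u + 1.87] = 23.4*u^2 - 0.14*u + 1.13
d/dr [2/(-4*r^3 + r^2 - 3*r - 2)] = 2*(12*r^2 - 2*r + 3)/(4*r^3 - r^2 + 3*r + 2)^2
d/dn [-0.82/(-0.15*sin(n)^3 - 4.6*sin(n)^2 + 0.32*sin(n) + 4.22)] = (-0.369*sin(n)^2 - 7.544*sin(n) + 0.2624)*cos(n)/(0.15*sin(n)^3 + 4.6*sin(n)^2 - 0.32*sin(n) - 4.22)^2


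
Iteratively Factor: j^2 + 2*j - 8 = (j - 2)*(j + 4)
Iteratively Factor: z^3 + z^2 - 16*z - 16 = (z + 4)*(z^2 - 3*z - 4) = (z - 4)*(z + 4)*(z + 1)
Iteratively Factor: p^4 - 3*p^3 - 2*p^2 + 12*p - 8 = (p - 2)*(p^3 - p^2 - 4*p + 4) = (p - 2)^2*(p^2 + p - 2) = (p - 2)^2*(p - 1)*(p + 2)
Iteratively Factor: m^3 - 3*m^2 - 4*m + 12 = (m + 2)*(m^2 - 5*m + 6) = (m - 3)*(m + 2)*(m - 2)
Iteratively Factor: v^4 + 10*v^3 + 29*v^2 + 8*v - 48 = (v + 4)*(v^3 + 6*v^2 + 5*v - 12) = (v - 1)*(v + 4)*(v^2 + 7*v + 12) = (v - 1)*(v + 3)*(v + 4)*(v + 4)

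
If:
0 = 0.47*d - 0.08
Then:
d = 0.17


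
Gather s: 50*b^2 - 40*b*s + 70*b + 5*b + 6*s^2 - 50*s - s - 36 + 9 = 50*b^2 + 75*b + 6*s^2 + s*(-40*b - 51) - 27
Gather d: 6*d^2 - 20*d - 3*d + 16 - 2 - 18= 6*d^2 - 23*d - 4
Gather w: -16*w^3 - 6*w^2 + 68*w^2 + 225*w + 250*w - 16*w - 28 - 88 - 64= -16*w^3 + 62*w^2 + 459*w - 180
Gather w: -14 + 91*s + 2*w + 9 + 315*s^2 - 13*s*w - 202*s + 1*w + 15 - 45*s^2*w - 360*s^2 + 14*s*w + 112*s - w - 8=-45*s^2 + s + w*(-45*s^2 + s + 2) + 2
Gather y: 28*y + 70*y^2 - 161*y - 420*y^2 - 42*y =-350*y^2 - 175*y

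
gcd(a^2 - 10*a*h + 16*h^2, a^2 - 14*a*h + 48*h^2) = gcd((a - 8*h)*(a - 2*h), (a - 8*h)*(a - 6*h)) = a - 8*h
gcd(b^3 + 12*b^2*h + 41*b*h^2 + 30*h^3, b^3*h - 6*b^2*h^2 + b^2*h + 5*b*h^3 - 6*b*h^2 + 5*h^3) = 1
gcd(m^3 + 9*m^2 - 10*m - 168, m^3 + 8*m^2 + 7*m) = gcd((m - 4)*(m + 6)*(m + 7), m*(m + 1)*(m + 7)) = m + 7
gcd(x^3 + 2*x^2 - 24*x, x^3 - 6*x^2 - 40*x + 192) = x^2 + 2*x - 24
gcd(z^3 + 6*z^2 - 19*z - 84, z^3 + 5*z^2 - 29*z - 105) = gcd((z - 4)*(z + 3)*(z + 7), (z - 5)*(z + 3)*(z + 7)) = z^2 + 10*z + 21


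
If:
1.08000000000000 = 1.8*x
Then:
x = 0.60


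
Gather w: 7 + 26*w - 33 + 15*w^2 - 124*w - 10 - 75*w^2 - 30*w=-60*w^2 - 128*w - 36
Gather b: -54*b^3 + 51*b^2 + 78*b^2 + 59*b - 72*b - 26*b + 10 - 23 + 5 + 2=-54*b^3 + 129*b^2 - 39*b - 6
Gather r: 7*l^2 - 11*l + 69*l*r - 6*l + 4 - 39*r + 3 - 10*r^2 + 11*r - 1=7*l^2 - 17*l - 10*r^2 + r*(69*l - 28) + 6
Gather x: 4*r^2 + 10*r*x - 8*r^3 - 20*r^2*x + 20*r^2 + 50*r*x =-8*r^3 + 24*r^2 + x*(-20*r^2 + 60*r)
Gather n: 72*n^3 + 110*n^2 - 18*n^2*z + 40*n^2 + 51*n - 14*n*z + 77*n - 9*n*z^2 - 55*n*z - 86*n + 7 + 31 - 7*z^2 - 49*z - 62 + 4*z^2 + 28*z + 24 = 72*n^3 + n^2*(150 - 18*z) + n*(-9*z^2 - 69*z + 42) - 3*z^2 - 21*z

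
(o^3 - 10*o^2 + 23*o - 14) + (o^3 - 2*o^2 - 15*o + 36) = 2*o^3 - 12*o^2 + 8*o + 22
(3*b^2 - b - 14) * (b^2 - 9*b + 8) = 3*b^4 - 28*b^3 + 19*b^2 + 118*b - 112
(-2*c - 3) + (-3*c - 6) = -5*c - 9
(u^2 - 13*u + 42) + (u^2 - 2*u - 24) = 2*u^2 - 15*u + 18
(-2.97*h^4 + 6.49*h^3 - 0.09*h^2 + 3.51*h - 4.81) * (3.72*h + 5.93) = -11.0484*h^5 + 6.5307*h^4 + 38.1509*h^3 + 12.5235*h^2 + 2.9211*h - 28.5233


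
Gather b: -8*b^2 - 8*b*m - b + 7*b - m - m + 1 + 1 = -8*b^2 + b*(6 - 8*m) - 2*m + 2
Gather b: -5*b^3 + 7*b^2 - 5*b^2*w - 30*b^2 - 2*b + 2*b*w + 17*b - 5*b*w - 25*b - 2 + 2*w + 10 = -5*b^3 + b^2*(-5*w - 23) + b*(-3*w - 10) + 2*w + 8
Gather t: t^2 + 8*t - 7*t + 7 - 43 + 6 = t^2 + t - 30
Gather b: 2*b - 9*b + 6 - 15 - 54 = -7*b - 63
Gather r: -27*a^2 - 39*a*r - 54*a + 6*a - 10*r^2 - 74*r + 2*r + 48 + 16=-27*a^2 - 48*a - 10*r^2 + r*(-39*a - 72) + 64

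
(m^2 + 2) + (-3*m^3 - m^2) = 2 - 3*m^3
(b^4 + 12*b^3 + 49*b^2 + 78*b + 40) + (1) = b^4 + 12*b^3 + 49*b^2 + 78*b + 41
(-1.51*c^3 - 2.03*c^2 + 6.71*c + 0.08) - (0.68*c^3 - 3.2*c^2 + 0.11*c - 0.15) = -2.19*c^3 + 1.17*c^2 + 6.6*c + 0.23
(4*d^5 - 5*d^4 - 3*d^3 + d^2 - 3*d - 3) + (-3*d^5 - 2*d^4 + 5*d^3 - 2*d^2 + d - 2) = d^5 - 7*d^4 + 2*d^3 - d^2 - 2*d - 5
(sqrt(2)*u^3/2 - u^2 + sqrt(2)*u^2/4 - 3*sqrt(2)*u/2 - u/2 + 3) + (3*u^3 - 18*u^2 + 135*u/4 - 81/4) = sqrt(2)*u^3/2 + 3*u^3 - 19*u^2 + sqrt(2)*u^2/4 - 3*sqrt(2)*u/2 + 133*u/4 - 69/4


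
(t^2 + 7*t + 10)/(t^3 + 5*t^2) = (t + 2)/t^2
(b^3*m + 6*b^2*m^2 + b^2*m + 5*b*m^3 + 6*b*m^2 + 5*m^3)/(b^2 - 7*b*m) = m*(b^3 + 6*b^2*m + b^2 + 5*b*m^2 + 6*b*m + 5*m^2)/(b*(b - 7*m))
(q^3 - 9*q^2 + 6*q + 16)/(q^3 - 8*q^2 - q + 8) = (q - 2)/(q - 1)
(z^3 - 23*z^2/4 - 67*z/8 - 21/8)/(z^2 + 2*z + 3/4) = (4*z^2 - 25*z - 21)/(2*(2*z + 3))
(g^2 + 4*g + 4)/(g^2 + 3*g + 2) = (g + 2)/(g + 1)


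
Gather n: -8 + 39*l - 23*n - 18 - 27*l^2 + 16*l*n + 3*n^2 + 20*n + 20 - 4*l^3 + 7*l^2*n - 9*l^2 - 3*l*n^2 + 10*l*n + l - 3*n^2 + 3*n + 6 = -4*l^3 - 36*l^2 - 3*l*n^2 + 40*l + n*(7*l^2 + 26*l)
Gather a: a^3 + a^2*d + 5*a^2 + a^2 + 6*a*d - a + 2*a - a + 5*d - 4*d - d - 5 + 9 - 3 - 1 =a^3 + a^2*(d + 6) + 6*a*d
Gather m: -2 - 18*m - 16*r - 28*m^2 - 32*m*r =-28*m^2 + m*(-32*r - 18) - 16*r - 2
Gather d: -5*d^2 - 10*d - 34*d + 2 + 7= -5*d^2 - 44*d + 9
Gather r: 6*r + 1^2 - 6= 6*r - 5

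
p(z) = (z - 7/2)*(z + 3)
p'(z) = 2*z - 1/2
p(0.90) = -10.14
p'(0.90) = 1.30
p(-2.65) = -2.15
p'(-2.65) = -5.80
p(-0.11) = -10.43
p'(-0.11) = -0.72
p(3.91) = 2.83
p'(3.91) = 7.32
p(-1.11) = -8.71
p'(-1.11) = -2.72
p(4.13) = 4.49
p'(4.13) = 7.76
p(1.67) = -8.55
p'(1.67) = 2.84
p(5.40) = 15.96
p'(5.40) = 10.30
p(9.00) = 66.00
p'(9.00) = 17.50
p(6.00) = 22.50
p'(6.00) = 11.50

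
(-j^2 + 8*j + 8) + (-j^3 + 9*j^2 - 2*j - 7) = -j^3 + 8*j^2 + 6*j + 1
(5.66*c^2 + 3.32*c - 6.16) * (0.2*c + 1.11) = 1.132*c^3 + 6.9466*c^2 + 2.4532*c - 6.8376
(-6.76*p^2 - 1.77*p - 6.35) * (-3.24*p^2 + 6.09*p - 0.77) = 21.9024*p^4 - 35.4336*p^3 + 14.9999*p^2 - 37.3086*p + 4.8895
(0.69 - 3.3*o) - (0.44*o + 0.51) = 0.18 - 3.74*o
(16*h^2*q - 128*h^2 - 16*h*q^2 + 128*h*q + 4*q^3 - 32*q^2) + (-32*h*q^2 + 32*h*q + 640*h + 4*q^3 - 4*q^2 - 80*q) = 16*h^2*q - 128*h^2 - 48*h*q^2 + 160*h*q + 640*h + 8*q^3 - 36*q^2 - 80*q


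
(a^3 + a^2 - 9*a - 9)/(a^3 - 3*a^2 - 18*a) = (a^2 - 2*a - 3)/(a*(a - 6))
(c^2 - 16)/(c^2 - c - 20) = (c - 4)/(c - 5)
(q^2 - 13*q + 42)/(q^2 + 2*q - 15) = (q^2 - 13*q + 42)/(q^2 + 2*q - 15)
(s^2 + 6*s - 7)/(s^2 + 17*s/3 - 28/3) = 3*(s - 1)/(3*s - 4)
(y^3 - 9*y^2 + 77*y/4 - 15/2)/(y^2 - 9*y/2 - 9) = (4*y^2 - 12*y + 5)/(2*(2*y + 3))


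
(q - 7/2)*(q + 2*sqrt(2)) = q^2 - 7*q/2 + 2*sqrt(2)*q - 7*sqrt(2)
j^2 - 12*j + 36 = (j - 6)^2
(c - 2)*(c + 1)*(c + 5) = c^3 + 4*c^2 - 7*c - 10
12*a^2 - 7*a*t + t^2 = (-4*a + t)*(-3*a + t)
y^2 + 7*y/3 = y*(y + 7/3)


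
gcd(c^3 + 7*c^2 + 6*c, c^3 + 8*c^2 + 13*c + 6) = c^2 + 7*c + 6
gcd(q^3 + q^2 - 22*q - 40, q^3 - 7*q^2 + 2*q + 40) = q^2 - 3*q - 10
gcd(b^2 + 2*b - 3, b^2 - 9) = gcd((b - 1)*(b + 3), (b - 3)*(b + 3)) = b + 3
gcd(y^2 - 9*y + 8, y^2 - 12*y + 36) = 1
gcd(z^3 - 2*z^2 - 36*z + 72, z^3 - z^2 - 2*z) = z - 2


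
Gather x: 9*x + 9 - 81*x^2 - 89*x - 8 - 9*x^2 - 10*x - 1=-90*x^2 - 90*x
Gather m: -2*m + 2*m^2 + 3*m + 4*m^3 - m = 4*m^3 + 2*m^2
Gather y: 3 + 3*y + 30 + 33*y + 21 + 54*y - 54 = 90*y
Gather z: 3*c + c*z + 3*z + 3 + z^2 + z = 3*c + z^2 + z*(c + 4) + 3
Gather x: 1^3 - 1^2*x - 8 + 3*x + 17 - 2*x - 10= 0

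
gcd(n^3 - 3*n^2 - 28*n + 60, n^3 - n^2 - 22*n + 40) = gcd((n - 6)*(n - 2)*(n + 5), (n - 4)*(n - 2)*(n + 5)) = n^2 + 3*n - 10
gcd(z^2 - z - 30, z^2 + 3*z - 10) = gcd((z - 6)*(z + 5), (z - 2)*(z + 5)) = z + 5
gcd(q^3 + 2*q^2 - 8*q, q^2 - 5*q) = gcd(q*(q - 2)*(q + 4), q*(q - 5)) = q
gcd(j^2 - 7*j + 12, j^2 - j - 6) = j - 3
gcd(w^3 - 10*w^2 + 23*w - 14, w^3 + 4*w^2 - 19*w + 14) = w^2 - 3*w + 2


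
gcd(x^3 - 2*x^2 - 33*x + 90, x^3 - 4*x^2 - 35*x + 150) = x^2 + x - 30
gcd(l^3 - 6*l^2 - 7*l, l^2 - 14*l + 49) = l - 7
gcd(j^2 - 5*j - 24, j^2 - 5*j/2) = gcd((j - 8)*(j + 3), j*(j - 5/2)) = 1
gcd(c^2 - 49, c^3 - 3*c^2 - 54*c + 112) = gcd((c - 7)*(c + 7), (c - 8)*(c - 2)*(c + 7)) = c + 7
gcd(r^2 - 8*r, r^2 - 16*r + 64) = r - 8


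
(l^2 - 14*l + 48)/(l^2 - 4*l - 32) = (l - 6)/(l + 4)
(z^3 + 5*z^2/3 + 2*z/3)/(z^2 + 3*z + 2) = z*(3*z + 2)/(3*(z + 2))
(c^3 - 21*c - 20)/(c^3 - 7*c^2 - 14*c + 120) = (c + 1)/(c - 6)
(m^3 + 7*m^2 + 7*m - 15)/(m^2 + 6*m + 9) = (m^2 + 4*m - 5)/(m + 3)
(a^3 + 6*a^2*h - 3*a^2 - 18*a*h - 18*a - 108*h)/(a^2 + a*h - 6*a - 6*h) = (a^2 + 6*a*h + 3*a + 18*h)/(a + h)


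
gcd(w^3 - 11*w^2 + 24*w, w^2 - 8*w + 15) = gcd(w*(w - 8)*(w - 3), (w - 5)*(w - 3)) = w - 3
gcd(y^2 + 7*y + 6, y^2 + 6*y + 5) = y + 1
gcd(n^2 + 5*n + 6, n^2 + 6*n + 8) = n + 2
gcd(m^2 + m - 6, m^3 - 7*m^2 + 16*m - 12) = m - 2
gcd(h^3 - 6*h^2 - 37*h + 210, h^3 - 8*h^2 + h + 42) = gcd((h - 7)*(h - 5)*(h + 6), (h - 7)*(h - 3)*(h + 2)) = h - 7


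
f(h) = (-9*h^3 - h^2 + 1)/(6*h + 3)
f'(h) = (-27*h^2 - 2*h)/(6*h + 3) - 6*(-9*h^3 - h^2 + 1)/(6*h + 3)^2 = (-36*h^3 - 29*h^2 - 2*h - 2)/(3*(4*h^2 + 4*h + 1))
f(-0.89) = -2.80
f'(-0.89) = 1.20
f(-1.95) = -7.35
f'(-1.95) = 6.28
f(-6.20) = -61.62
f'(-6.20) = 19.17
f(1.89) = -4.42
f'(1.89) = -5.14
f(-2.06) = -8.06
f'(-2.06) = 6.63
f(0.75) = -0.45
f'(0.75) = -1.87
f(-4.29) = -30.48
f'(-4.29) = 13.43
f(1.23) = -1.66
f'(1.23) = -3.21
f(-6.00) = -57.85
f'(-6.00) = 18.57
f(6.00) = -50.74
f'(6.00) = -17.42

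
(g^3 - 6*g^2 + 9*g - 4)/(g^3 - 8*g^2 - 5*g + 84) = (g^2 - 2*g + 1)/(g^2 - 4*g - 21)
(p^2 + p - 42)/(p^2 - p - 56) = (p - 6)/(p - 8)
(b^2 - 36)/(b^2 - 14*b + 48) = (b + 6)/(b - 8)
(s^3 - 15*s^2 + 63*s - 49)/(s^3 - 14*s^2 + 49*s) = (s - 1)/s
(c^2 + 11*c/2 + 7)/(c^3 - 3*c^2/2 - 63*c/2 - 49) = 1/(c - 7)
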